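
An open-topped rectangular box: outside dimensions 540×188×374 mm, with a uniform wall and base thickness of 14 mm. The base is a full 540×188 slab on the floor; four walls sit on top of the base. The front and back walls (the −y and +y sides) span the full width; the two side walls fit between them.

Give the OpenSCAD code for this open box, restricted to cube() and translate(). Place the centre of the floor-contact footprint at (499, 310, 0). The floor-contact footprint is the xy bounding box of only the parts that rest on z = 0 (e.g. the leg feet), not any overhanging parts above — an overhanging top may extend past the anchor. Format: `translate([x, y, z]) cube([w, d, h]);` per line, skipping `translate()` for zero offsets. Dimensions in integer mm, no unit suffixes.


translate([229, 216, 0]) cube([540, 188, 14]);
translate([229, 216, 14]) cube([540, 14, 360]);
translate([229, 390, 14]) cube([540, 14, 360]);
translate([229, 230, 14]) cube([14, 160, 360]);
translate([755, 230, 14]) cube([14, 160, 360]);


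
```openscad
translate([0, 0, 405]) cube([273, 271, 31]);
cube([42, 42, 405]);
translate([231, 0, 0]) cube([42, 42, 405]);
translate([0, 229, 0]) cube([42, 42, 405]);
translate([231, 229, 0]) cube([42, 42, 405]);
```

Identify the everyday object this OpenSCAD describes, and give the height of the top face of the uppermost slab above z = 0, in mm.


A stool. The seat height is 436 mm.

A 273×271×31 slab at z = 405 on four corner posts — a stool. The seat top is 405 + 31 = 436 mm.


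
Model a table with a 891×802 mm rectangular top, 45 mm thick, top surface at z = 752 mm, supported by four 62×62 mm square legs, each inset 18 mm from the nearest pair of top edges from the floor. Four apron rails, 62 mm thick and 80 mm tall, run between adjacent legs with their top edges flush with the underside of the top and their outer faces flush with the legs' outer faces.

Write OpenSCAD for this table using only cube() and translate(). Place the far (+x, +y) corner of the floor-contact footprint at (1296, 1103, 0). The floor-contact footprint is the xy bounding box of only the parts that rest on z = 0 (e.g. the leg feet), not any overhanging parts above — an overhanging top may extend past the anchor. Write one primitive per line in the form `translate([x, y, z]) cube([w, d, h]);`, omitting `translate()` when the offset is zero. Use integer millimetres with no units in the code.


// leg_h = 752 - 45 = 707
// apron z = 707 - 80 = 627
translate([423, 319, 707]) cube([891, 802, 45]);
translate([441, 337, 0]) cube([62, 62, 707]);
translate([1234, 337, 0]) cube([62, 62, 707]);
translate([441, 1041, 0]) cube([62, 62, 707]);
translate([1234, 1041, 0]) cube([62, 62, 707]);
translate([503, 337, 627]) cube([731, 62, 80]);
translate([503, 1041, 627]) cube([731, 62, 80]);
translate([441, 399, 627]) cube([62, 642, 80]);
translate([1234, 399, 627]) cube([62, 642, 80]);


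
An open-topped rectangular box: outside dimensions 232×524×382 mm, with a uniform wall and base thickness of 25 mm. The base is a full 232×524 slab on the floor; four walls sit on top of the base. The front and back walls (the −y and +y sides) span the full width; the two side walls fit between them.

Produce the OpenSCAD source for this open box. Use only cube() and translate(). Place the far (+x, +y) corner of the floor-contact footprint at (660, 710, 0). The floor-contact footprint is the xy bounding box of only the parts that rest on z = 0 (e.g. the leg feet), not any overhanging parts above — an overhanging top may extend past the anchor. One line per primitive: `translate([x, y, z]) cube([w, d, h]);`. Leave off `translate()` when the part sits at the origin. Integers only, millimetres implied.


translate([428, 186, 0]) cube([232, 524, 25]);
translate([428, 186, 25]) cube([232, 25, 357]);
translate([428, 685, 25]) cube([232, 25, 357]);
translate([428, 211, 25]) cube([25, 474, 357]);
translate([635, 211, 25]) cube([25, 474, 357]);


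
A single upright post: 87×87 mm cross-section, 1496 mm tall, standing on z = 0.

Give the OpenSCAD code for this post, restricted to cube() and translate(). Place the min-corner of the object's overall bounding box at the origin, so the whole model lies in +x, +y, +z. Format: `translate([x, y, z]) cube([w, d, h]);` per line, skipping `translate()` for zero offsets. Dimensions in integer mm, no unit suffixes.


cube([87, 87, 1496]);


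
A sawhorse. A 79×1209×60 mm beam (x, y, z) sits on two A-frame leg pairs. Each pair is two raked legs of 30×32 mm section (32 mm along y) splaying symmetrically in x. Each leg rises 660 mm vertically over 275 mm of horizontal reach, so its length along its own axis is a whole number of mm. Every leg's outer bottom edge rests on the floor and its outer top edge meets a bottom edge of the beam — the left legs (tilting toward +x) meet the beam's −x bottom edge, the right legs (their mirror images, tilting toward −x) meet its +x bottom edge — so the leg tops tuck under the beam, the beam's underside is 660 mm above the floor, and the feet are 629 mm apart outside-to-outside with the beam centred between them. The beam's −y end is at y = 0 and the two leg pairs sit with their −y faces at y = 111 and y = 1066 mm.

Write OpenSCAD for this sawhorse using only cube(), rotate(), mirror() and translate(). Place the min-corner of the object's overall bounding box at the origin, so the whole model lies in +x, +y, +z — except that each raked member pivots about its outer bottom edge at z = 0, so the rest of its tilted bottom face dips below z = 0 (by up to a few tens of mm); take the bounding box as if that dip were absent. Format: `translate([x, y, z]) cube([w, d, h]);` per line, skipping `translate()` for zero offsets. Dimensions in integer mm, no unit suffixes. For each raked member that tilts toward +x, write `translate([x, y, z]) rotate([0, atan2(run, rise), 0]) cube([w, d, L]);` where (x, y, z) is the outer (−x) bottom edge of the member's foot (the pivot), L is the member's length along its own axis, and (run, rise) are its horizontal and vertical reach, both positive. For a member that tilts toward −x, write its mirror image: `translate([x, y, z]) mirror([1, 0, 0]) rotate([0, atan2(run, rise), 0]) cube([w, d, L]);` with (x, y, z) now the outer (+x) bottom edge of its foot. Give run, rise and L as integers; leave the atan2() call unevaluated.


translate([275, 0, 660]) cube([79, 1209, 60]);
translate([0, 111, 0]) rotate([0, atan2(275, 660), 0]) cube([30, 32, 715]);
translate([629, 111, 0]) mirror([1, 0, 0]) rotate([0, atan2(275, 660), 0]) cube([30, 32, 715]);
translate([0, 1066, 0]) rotate([0, atan2(275, 660), 0]) cube([30, 32, 715]);
translate([629, 1066, 0]) mirror([1, 0, 0]) rotate([0, atan2(275, 660), 0]) cube([30, 32, 715]);


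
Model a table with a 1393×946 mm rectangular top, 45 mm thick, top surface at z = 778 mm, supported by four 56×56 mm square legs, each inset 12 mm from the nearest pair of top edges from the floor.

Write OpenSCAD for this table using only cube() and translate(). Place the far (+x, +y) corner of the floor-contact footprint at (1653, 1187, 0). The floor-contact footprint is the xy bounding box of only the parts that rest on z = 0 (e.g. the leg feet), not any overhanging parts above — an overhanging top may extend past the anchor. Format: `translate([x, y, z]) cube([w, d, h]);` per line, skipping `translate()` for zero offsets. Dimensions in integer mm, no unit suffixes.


translate([272, 253, 733]) cube([1393, 946, 45]);
translate([284, 265, 0]) cube([56, 56, 733]);
translate([1597, 265, 0]) cube([56, 56, 733]);
translate([284, 1131, 0]) cube([56, 56, 733]);
translate([1597, 1131, 0]) cube([56, 56, 733]);


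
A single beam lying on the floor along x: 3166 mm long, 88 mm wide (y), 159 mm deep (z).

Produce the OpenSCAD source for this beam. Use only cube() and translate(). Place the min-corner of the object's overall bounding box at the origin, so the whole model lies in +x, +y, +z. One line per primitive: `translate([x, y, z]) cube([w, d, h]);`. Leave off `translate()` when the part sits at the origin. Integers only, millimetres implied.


cube([3166, 88, 159]);


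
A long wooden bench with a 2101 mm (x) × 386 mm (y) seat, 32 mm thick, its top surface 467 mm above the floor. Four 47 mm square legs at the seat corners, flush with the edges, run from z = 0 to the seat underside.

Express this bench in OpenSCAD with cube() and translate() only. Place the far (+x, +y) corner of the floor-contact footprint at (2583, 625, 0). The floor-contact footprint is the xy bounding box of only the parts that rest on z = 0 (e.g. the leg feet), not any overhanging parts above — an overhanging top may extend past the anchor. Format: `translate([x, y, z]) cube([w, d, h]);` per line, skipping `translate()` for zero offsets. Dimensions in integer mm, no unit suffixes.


// leg_h = 467 − 32 = 435
translate([482, 239, 435]) cube([2101, 386, 32]);
translate([482, 239, 0]) cube([47, 47, 435]);
translate([482, 578, 0]) cube([47, 47, 435]);
translate([2536, 239, 0]) cube([47, 47, 435]);
translate([2536, 578, 0]) cube([47, 47, 435]);


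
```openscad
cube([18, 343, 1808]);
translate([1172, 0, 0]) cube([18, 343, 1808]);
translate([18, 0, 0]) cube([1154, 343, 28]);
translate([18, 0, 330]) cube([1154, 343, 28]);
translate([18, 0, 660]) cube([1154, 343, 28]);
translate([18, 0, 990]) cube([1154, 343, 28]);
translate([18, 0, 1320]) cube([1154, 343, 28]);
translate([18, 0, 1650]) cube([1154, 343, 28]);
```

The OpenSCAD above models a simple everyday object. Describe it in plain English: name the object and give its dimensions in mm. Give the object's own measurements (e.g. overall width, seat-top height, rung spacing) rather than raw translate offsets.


An open bookshelf. Two side panels, each 18 mm thick, 343 mm deep and 1808 mm tall, stand 1190 mm apart (outside-to-outside). Between them sit 6 shelves, each 28 mm thick and 343 mm deep, spanning the full gap between the sides. The bottom shelf rests on the floor (its underside at z = 0) and the clear gap between one shelf's top and the next shelf's underside is 302 mm.


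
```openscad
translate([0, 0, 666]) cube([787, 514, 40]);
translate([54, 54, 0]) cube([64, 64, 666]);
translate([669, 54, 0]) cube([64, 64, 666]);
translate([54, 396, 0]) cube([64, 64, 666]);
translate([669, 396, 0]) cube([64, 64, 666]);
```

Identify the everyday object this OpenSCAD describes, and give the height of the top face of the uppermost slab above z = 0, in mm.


A table. The table height is 706 mm.

A 787×514×40 slab sits at z = 666 on four 64 mm square posts — a table. The top surface is at 666 + 40 = 706 mm.


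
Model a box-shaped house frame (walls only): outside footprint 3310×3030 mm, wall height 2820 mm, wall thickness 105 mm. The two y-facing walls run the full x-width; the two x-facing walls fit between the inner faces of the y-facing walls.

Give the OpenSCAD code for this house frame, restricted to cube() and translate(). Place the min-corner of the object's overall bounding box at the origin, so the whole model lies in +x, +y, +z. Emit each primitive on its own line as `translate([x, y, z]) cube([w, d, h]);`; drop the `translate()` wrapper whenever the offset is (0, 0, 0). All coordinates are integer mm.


cube([3310, 105, 2820]);
translate([0, 2925, 0]) cube([3310, 105, 2820]);
translate([0, 105, 0]) cube([105, 2820, 2820]);
translate([3205, 105, 0]) cube([105, 2820, 2820]);


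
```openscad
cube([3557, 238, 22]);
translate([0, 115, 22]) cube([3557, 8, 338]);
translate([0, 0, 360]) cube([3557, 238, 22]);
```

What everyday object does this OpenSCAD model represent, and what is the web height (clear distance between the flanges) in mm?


An I-beam. The web height is 338 mm.

Two wide flanges with a thin centred web — an I-beam. Overall 382 mm minus two 22 mm flanges gives a web of 382 − 2·22 = 338 mm.


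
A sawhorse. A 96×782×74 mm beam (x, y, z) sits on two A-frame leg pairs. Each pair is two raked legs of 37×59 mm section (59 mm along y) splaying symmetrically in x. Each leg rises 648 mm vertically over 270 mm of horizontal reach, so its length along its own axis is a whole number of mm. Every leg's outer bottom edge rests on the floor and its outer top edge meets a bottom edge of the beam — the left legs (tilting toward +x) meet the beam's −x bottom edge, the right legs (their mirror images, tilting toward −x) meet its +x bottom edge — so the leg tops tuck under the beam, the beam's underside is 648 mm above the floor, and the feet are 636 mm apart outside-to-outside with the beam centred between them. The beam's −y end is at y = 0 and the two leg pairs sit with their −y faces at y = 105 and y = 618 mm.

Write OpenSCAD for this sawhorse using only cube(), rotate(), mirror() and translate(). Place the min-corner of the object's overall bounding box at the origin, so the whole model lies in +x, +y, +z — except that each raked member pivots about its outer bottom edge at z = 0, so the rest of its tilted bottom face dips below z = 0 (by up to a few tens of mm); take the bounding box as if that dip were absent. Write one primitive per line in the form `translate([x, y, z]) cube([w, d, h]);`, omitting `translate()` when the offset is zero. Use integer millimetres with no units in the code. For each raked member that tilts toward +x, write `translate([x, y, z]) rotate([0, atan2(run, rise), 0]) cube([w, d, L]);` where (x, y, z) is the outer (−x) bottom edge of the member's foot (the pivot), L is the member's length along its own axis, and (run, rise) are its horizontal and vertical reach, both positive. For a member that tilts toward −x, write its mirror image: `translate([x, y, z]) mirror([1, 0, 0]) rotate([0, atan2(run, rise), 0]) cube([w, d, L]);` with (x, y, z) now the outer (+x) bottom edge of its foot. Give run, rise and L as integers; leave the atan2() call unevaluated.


translate([270, 0, 648]) cube([96, 782, 74]);
translate([0, 105, 0]) rotate([0, atan2(270, 648), 0]) cube([37, 59, 702]);
translate([636, 105, 0]) mirror([1, 0, 0]) rotate([0, atan2(270, 648), 0]) cube([37, 59, 702]);
translate([0, 618, 0]) rotate([0, atan2(270, 648), 0]) cube([37, 59, 702]);
translate([636, 618, 0]) mirror([1, 0, 0]) rotate([0, atan2(270, 648), 0]) cube([37, 59, 702]);


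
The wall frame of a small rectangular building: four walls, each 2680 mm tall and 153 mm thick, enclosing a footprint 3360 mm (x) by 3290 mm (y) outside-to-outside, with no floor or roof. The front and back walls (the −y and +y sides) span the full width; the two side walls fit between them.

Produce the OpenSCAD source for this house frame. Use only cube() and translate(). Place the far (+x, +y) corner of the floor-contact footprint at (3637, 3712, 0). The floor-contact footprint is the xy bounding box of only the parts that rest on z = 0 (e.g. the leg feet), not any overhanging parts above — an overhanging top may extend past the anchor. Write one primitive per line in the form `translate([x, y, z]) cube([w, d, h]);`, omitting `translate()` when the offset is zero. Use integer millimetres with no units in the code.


translate([277, 422, 0]) cube([3360, 153, 2680]);
translate([277, 3559, 0]) cube([3360, 153, 2680]);
translate([277, 575, 0]) cube([153, 2984, 2680]);
translate([3484, 575, 0]) cube([153, 2984, 2680]);


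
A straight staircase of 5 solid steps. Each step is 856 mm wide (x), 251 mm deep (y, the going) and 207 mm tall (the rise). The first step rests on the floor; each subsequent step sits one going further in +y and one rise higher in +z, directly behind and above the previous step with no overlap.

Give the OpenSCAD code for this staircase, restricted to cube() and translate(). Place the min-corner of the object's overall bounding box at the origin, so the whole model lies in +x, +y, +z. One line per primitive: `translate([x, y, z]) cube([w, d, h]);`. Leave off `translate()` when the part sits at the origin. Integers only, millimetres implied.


cube([856, 251, 207]);
translate([0, 251, 207]) cube([856, 251, 207]);
translate([0, 502, 414]) cube([856, 251, 207]);
translate([0, 753, 621]) cube([856, 251, 207]);
translate([0, 1004, 828]) cube([856, 251, 207]);


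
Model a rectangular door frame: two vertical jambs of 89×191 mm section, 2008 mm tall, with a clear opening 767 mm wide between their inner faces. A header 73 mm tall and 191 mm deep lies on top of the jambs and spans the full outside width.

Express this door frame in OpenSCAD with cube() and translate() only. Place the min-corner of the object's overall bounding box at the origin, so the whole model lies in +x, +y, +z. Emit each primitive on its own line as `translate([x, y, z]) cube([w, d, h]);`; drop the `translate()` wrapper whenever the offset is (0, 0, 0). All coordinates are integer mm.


cube([89, 191, 2008]);
translate([856, 0, 0]) cube([89, 191, 2008]);
translate([0, 0, 2008]) cube([945, 191, 73]);


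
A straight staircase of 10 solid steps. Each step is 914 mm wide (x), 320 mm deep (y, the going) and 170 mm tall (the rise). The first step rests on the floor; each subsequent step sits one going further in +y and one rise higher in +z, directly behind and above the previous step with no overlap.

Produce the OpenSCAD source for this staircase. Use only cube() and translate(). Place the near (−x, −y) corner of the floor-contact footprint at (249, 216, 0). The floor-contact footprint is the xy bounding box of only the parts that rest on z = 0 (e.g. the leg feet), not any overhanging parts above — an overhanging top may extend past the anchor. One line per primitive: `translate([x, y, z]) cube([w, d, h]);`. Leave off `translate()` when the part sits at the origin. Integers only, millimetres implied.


translate([249, 216, 0]) cube([914, 320, 170]);
translate([249, 536, 170]) cube([914, 320, 170]);
translate([249, 856, 340]) cube([914, 320, 170]);
translate([249, 1176, 510]) cube([914, 320, 170]);
translate([249, 1496, 680]) cube([914, 320, 170]);
translate([249, 1816, 850]) cube([914, 320, 170]);
translate([249, 2136, 1020]) cube([914, 320, 170]);
translate([249, 2456, 1190]) cube([914, 320, 170]);
translate([249, 2776, 1360]) cube([914, 320, 170]);
translate([249, 3096, 1530]) cube([914, 320, 170]);


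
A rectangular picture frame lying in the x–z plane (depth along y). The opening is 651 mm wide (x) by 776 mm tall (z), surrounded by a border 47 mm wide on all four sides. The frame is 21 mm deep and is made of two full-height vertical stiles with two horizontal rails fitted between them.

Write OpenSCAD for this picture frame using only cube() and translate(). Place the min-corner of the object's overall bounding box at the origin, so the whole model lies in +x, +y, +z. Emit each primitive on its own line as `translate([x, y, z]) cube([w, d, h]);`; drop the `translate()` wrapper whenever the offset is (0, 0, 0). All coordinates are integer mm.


cube([47, 21, 870]);
translate([698, 0, 0]) cube([47, 21, 870]);
translate([47, 0, 0]) cube([651, 21, 47]);
translate([47, 0, 823]) cube([651, 21, 47]);


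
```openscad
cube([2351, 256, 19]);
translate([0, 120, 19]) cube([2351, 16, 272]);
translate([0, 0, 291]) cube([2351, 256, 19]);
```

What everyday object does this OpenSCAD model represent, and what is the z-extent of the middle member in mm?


An I-beam. The web height is 272 mm.

Two wide flanges with a thin centred web — an I-beam. Overall 310 mm minus two 19 mm flanges gives a web of 310 − 2·19 = 272 mm.


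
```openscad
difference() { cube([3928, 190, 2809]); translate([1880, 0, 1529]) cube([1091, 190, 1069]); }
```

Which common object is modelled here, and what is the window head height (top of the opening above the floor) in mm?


A wall with a window opening. The window head height is 2598 mm.

A wall with a rectangular opening subtracted — a window. Sill at z = 1529, opening 1069 mm tall, so the head is at 1529 + 1069 = 2598 mm.


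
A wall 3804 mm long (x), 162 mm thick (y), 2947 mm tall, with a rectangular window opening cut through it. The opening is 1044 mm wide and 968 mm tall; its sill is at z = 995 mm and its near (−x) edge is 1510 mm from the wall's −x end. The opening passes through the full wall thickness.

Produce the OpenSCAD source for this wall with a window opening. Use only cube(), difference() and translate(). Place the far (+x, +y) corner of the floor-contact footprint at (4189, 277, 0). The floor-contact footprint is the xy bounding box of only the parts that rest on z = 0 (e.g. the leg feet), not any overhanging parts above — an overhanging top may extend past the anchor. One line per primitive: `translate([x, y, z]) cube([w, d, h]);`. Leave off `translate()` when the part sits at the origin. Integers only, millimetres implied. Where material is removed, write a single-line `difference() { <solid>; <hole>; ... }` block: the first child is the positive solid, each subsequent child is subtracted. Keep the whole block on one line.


difference() { translate([385, 115, 0]) cube([3804, 162, 2947]); translate([1895, 115, 995]) cube([1044, 162, 968]); }


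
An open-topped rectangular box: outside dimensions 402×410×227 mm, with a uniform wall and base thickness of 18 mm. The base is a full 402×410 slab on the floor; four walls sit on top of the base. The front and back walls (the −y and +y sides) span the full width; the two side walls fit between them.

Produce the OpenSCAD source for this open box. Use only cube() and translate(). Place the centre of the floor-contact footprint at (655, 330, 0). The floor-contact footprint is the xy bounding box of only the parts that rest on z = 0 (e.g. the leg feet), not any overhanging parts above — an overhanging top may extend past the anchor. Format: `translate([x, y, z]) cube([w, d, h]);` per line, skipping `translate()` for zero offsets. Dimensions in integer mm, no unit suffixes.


translate([454, 125, 0]) cube([402, 410, 18]);
translate([454, 125, 18]) cube([402, 18, 209]);
translate([454, 517, 18]) cube([402, 18, 209]);
translate([454, 143, 18]) cube([18, 374, 209]);
translate([838, 143, 18]) cube([18, 374, 209]);


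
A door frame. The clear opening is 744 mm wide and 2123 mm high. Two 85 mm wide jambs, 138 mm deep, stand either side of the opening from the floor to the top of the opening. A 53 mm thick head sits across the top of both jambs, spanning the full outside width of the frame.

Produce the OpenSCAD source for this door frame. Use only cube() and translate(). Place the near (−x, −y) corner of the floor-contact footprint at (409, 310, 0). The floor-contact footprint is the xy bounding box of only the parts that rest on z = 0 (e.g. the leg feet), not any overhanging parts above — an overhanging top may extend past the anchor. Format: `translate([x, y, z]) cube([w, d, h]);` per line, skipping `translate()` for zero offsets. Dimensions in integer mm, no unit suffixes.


translate([409, 310, 0]) cube([85, 138, 2123]);
translate([1238, 310, 0]) cube([85, 138, 2123]);
translate([409, 310, 2123]) cube([914, 138, 53]);


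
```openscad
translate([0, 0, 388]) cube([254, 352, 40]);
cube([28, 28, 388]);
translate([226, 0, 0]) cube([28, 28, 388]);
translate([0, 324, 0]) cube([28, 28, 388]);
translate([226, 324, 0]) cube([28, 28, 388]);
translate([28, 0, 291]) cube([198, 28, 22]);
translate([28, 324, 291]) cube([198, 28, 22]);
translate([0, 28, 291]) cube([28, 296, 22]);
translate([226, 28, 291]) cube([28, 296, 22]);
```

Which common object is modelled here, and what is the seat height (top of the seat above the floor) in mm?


A stool. The seat height is 428 mm.

A 254×352×40 slab at z = 388 on four corner posts — a stool. The seat top is 388 + 40 = 428 mm.


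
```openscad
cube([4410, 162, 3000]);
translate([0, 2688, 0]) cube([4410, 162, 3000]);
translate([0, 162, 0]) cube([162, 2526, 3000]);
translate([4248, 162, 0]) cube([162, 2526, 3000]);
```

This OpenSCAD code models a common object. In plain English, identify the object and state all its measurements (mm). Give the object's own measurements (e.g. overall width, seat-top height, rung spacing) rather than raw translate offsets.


The wall frame of a small rectangular building: four walls, each 3000 mm tall and 162 mm thick, enclosing a footprint 4410 mm (x) by 2850 mm (y) outside-to-outside, with no floor or roof. The front and back walls (the −y and +y sides) span the full width; the two side walls fit between them.


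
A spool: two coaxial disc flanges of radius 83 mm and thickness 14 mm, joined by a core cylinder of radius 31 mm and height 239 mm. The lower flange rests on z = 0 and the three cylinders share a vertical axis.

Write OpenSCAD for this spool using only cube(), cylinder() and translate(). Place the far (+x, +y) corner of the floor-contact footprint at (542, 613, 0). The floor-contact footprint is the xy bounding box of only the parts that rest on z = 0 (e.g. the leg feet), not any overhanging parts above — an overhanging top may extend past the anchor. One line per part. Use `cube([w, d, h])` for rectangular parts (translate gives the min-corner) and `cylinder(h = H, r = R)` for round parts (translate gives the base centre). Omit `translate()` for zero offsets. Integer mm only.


translate([459, 530, 0]) cylinder(h = 14, r = 83);
translate([459, 530, 14]) cylinder(h = 239, r = 31);
translate([459, 530, 253]) cylinder(h = 14, r = 83);


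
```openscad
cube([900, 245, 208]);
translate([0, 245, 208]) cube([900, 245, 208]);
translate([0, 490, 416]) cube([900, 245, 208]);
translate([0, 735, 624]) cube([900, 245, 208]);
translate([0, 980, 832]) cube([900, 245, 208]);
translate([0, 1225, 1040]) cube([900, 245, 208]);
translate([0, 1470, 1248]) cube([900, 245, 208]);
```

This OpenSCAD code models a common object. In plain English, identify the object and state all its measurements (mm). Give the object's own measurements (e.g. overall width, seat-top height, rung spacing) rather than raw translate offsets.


A straight staircase of 7 solid steps. Each step is 900 mm wide (x), 245 mm deep (y, the going) and 208 mm tall (the rise). The first step rests on the floor; each subsequent step sits one going further in +y and one rise higher in +z, directly behind and above the previous step with no overlap.


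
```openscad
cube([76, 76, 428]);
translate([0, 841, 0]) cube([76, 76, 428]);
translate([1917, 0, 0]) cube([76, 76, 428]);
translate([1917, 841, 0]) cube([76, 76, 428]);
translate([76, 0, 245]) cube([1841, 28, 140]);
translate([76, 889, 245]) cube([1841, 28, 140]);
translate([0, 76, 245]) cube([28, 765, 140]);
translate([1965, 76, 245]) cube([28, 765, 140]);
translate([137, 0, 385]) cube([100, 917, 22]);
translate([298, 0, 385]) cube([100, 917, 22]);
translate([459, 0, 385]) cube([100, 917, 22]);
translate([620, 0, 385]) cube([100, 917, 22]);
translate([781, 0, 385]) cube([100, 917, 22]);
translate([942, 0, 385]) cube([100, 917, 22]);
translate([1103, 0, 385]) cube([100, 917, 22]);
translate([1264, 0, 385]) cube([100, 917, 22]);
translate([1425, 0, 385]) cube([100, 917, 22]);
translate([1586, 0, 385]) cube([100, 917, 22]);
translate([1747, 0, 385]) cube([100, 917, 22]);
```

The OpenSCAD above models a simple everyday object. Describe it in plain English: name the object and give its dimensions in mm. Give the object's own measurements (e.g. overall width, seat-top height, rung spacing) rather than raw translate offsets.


A bed frame 1993 mm long (x) by 917 mm wide (y). Four 76×76 mm corner posts, 428 mm tall, at the corners of the footprint. Four rails of 28 mm thickness and 140 mm height run between adjacent posts with their undersides at z = 245 mm, their outer faces flush with the outside of the frame (the two x-running rails run between the posts' inner faces; the two y-running rails run between the posts' inner faces). 11 slats, each 100 mm wide (x) and 22 mm thick, lie across the top of the two x-running rails, running the full 917 mm width of the frame in y; along x they sit between the end posts with a 61 mm gap after the −x posts and between neighbouring slats, leaving 70 mm before the +x posts.


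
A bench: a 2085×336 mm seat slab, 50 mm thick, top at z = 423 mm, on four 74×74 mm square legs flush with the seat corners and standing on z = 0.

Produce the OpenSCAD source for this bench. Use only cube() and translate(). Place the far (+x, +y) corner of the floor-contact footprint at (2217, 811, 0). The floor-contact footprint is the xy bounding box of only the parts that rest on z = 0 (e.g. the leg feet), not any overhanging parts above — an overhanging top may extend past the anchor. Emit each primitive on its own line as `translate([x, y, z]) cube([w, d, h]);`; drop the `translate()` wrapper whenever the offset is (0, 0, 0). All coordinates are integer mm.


translate([132, 475, 373]) cube([2085, 336, 50]);
translate([132, 475, 0]) cube([74, 74, 373]);
translate([132, 737, 0]) cube([74, 74, 373]);
translate([2143, 475, 0]) cube([74, 74, 373]);
translate([2143, 737, 0]) cube([74, 74, 373]);


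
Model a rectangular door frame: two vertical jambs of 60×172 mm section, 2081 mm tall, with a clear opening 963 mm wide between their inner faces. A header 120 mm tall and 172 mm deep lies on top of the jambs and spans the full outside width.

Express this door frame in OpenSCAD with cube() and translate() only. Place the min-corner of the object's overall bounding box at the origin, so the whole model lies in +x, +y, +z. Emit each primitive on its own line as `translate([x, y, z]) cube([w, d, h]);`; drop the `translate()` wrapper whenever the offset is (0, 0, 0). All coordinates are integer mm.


cube([60, 172, 2081]);
translate([1023, 0, 0]) cube([60, 172, 2081]);
translate([0, 0, 2081]) cube([1083, 172, 120]);


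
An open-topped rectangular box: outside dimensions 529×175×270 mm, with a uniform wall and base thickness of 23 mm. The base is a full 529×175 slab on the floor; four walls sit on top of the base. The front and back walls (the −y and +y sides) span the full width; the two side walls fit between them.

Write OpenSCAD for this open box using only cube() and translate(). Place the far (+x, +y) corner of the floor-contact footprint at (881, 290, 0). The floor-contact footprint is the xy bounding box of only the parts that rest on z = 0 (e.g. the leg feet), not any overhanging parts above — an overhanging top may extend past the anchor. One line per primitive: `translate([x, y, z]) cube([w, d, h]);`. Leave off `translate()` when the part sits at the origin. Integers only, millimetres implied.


translate([352, 115, 0]) cube([529, 175, 23]);
translate([352, 115, 23]) cube([529, 23, 247]);
translate([352, 267, 23]) cube([529, 23, 247]);
translate([352, 138, 23]) cube([23, 129, 247]);
translate([858, 138, 23]) cube([23, 129, 247]);


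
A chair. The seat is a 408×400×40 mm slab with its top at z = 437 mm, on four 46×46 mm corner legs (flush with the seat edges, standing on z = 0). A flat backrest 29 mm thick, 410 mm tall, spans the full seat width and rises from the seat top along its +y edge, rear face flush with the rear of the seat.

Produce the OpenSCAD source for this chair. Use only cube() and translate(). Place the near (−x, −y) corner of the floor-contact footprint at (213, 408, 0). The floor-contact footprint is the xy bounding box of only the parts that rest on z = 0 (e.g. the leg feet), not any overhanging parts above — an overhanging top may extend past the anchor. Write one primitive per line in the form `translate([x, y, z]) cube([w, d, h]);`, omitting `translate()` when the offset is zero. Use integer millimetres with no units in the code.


translate([213, 408, 397]) cube([408, 400, 40]);
translate([213, 408, 0]) cube([46, 46, 397]);
translate([575, 408, 0]) cube([46, 46, 397]);
translate([213, 762, 0]) cube([46, 46, 397]);
translate([575, 762, 0]) cube([46, 46, 397]);
translate([213, 779, 437]) cube([408, 29, 410]);


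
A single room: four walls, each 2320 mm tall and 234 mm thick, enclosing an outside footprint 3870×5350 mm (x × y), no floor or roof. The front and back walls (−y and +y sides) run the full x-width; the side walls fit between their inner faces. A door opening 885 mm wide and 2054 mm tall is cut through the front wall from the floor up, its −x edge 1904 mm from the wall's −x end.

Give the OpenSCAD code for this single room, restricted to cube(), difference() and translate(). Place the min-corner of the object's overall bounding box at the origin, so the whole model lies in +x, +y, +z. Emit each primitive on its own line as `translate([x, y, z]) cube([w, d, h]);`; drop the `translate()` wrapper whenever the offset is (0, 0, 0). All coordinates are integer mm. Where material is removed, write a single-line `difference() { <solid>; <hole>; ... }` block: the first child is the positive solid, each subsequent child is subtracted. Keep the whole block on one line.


difference() { cube([3870, 234, 2320]); translate([1904, 0, 0]) cube([885, 234, 2054]); }
translate([0, 5116, 0]) cube([3870, 234, 2320]);
translate([0, 234, 0]) cube([234, 4882, 2320]);
translate([3636, 234, 0]) cube([234, 4882, 2320]);


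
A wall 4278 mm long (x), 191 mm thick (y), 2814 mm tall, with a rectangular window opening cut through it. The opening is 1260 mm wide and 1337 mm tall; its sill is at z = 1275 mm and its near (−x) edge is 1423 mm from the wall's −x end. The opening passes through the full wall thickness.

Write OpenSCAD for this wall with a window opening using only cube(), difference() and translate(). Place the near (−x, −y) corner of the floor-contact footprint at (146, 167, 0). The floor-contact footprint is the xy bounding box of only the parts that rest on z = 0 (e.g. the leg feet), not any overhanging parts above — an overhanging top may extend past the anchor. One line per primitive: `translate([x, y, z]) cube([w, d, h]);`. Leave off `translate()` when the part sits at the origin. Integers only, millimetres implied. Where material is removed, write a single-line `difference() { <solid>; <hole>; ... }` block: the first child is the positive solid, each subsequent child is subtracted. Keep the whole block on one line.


difference() { translate([146, 167, 0]) cube([4278, 191, 2814]); translate([1569, 167, 1275]) cube([1260, 191, 1337]); }


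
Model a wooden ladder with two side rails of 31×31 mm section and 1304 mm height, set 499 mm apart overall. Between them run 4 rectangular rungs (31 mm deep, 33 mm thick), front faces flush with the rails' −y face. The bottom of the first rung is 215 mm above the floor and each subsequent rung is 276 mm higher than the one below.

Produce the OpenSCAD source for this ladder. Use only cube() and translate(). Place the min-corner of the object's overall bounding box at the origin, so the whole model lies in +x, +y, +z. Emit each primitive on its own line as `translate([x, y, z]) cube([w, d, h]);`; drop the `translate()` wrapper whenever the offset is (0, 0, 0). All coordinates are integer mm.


cube([31, 31, 1304]);
translate([468, 0, 0]) cube([31, 31, 1304]);
translate([31, 0, 215]) cube([437, 31, 33]);
translate([31, 0, 491]) cube([437, 31, 33]);
translate([31, 0, 767]) cube([437, 31, 33]);
translate([31, 0, 1043]) cube([437, 31, 33]);


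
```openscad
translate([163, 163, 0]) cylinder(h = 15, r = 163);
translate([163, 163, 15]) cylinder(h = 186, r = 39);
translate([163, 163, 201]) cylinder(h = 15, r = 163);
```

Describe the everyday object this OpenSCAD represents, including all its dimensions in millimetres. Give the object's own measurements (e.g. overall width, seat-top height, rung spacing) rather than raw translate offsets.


A spool: two coaxial disc flanges of radius 163 mm and thickness 15 mm, joined by a core cylinder of radius 39 mm and height 186 mm. The lower flange rests on z = 0 and the three cylinders share a vertical axis.


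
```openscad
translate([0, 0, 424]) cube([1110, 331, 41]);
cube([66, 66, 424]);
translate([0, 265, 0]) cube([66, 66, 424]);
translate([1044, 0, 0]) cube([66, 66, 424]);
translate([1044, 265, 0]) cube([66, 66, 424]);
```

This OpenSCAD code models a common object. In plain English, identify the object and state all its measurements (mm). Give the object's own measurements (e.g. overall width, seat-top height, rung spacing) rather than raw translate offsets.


A long wooden bench with a 1110 mm (x) × 331 mm (y) seat, 41 mm thick, its top surface 465 mm above the floor. Four 66 mm square legs at the seat corners, flush with the edges, run from z = 0 to the seat underside.


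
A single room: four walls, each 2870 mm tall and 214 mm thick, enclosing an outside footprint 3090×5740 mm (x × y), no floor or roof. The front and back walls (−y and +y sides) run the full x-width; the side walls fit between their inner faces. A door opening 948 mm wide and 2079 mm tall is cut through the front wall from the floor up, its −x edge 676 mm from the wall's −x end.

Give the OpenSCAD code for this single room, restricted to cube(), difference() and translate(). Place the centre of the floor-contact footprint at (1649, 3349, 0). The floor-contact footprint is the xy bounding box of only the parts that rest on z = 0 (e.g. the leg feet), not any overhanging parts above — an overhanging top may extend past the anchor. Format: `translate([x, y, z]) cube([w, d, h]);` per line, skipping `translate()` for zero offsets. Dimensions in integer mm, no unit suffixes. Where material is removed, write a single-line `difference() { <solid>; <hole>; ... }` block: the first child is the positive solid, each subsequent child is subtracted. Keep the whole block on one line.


difference() { translate([104, 479, 0]) cube([3090, 214, 2870]); translate([780, 479, 0]) cube([948, 214, 2079]); }
translate([104, 6005, 0]) cube([3090, 214, 2870]);
translate([104, 693, 0]) cube([214, 5312, 2870]);
translate([2980, 693, 0]) cube([214, 5312, 2870]);


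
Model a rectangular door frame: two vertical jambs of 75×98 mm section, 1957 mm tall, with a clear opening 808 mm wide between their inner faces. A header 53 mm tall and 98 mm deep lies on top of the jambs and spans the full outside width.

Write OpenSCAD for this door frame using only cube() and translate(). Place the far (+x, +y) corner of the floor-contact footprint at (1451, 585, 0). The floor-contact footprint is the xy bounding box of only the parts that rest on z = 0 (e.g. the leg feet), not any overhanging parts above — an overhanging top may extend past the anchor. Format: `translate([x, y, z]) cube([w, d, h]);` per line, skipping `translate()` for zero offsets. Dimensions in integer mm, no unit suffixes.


translate([493, 487, 0]) cube([75, 98, 1957]);
translate([1376, 487, 0]) cube([75, 98, 1957]);
translate([493, 487, 1957]) cube([958, 98, 53]);


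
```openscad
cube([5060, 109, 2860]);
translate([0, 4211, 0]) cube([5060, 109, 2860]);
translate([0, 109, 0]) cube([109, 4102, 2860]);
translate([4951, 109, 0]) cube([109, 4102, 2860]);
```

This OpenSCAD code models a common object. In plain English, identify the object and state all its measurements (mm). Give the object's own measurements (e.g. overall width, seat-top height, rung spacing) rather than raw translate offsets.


The wall frame of a small rectangular building: four walls, each 2860 mm tall and 109 mm thick, enclosing a footprint 5060 mm (x) by 4320 mm (y) outside-to-outside, with no floor or roof. The front and back walls (the −y and +y sides) span the full width; the two side walls fit between them.


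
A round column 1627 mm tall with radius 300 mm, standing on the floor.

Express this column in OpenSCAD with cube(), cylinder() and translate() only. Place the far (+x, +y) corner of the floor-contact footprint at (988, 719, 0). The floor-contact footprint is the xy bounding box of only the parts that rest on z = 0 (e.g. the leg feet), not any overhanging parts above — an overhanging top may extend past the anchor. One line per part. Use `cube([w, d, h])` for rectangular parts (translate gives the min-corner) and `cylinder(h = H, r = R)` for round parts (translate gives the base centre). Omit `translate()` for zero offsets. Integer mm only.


translate([688, 419, 0]) cylinder(h = 1627, r = 300);


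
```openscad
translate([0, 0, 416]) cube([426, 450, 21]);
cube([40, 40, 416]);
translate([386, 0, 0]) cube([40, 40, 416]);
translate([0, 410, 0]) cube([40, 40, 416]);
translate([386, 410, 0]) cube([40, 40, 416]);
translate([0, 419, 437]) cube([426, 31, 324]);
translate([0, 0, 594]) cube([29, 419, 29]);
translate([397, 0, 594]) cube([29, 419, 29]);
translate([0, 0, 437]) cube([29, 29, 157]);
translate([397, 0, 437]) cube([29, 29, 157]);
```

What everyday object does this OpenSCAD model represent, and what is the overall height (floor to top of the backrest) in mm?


A chair. The overall height is 761 mm.

A slab on four corner posts with a tall panel at the back — a chair. The seat slab sits at z = 416 with thickness 21, and the 324 mm backrest starts at the seat top, so the overall height is 416 + 21 + 324 = 761 mm.
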